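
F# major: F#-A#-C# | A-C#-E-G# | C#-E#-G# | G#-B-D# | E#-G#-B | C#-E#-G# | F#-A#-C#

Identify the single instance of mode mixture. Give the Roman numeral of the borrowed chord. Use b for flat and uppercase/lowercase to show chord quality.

bIIImaj7

In F# major the diatonic chords are F#, G#m, A#m, B, C#, D#m, E#dim. F#–A#–C# = F#, C#–E#–G# = C#, G#–B–D# = G#m and E#–G#–B = E#dim are all diatonic. But A–C#–E–G# is foreign: the diatonic iii on degree 3 is A#m, whereas Amaj7 comes from F# minor. It is labeled bIIImaj7.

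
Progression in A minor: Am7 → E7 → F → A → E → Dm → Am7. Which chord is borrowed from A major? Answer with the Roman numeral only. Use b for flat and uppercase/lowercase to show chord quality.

The diatonic triads in A minor (with V from harmonic minor) are Am, Bdim, C, Dm, E, F, G. Am7, E7, F, E and Dm all belong to that set. A (A–C#–E) doesn't fit — on degree 1 A minor would have Am (i). A is the degree-1 chord of A major, so it is the borrowed I.

I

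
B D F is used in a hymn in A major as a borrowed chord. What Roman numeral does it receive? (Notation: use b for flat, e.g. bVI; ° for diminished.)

ii°

The root B is the diatonic 2nd degree of A major; the borrowing shows in the chord quality. The diatonic chord on degree 2 would be Bm (ii), but B–D–F is the diminished chord from A minor. As a borrowed chord it is labeled ii°.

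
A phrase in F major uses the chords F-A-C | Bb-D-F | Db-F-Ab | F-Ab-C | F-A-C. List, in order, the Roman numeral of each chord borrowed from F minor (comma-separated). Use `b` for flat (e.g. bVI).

bVI, i

In F major the diatonic chords are F, Gm, Am, Bb, C, Dm, Edim. Of the given chords, F–A–C = F and Bb–D–F = Bb are diatonic. But Db–F–Ab is foreign: the diatonic vi on degree 6 is Dm, whereas Db comes from F minor. It is labeled bVI. But F–Ab–C is foreign: the diatonic I on degree 1 is F, whereas Fm comes from F minor. It is labeled i.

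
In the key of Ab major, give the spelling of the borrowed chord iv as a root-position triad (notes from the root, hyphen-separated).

The root, Db, is scale degree 4 — the same note in Ab major and Ab minor; only the chord quality changes. In Ab minor the chord on Db is Db–Fb–Ab.

Db-Fb-Ab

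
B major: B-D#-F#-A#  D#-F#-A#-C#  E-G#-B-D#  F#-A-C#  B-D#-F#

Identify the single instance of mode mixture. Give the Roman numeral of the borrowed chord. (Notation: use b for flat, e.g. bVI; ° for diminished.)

B major has the diatonic set B, C#m, D#m, E, F#, G#m, A#dim. B–D#–F#–A# = Bmaj7, D#–F#–A#–C# = D#m7, E–G#–B–D# = Emaj7 and B–D#–F# = B are all diatonic. F#–A–C# is not: scale degree 5 in B major carries F# (V). In B minor the chord on that degree is F#m, so here it functions as v, borrowed from the parallel minor.

v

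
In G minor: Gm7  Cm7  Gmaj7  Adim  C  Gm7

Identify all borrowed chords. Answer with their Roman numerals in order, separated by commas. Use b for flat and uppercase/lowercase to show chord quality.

Imaj7, IV

The diatonic triads in G minor (with V from harmonic minor) are Gm, Adim, Bb, Cm, D, Eb, F. Of the given chords, Gm7, Cm7 and Adim are diatonic. But Gmaj7 (G–B–D–F#) is foreign: the diatonic i on degree 1 is Gm, whereas Gmaj7 comes from G major. It is labeled Imaj7. But C (C–E–G) is foreign: the diatonic iv on degree 4 is Cm, whereas C comes from G major. It is labeled IV.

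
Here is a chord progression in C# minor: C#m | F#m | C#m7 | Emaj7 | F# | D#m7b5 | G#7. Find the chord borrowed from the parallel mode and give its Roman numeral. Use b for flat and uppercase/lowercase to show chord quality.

IV

C# minor has the diatonic set C#m, D#dim, E, F#m, G#, A, B (with V from harmonic minor). C#m, F#m, C#m7, Emaj7, D#m7b5 and G#7 all belong to that set. But F# (F#–A#–C#) is foreign: the diatonic iv on degree 4 is F#m, whereas F# comes from C# major. It is labeled IV.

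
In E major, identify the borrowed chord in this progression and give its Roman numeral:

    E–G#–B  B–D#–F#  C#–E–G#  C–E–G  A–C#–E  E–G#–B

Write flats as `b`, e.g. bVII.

bVI

The diatonic triads in E major are E, F#m, G#m, A, B, C#m, D#dim. E–G#–B = E, B–D#–F# = B, C#–E–G# = C#m and A–C#–E = A are all diatonic. C–E–G is not: scale degree 6 in E major carries C#m (vi). In E minor the chord on that degree is C, so here it functions as bVI, borrowed from the parallel minor.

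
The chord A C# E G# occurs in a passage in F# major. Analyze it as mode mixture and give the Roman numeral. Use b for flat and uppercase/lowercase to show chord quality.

bIIImaj7

A is the lowered form of scale degree 3 in F# major (the diatonic degree 3 is A#). A–C#–E–G# is a major-seventh chord — the form found in F# minor, not the diatonic iii (A#m). Borrowed into F# major it is written bIIImaj7.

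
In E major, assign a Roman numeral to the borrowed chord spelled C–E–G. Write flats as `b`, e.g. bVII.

bVI

The root C is the lowered 6th scale degree — diatonically E major has C# there. The diatonic chord on degree 6 would be C#m (vi), but C–E–G is the major chord from E minor. As a borrowed chord it is labeled bVI.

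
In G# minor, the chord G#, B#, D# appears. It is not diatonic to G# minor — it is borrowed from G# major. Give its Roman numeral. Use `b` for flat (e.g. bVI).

The root G# is the diatonic 1st degree of G# minor; the borrowing shows in the chord quality. Diatonically G# minor has G#m (i) on that degree; G#–B#–D# is instead the major chord native to G# major, so it takes the label I.

I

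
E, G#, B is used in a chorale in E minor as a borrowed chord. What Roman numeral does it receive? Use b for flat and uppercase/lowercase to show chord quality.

I

E is scale degree 1 in E minor. E–G#–B is a major chord — the form found in E major, not the diatonic i (Em). Borrowed into E minor it is written I.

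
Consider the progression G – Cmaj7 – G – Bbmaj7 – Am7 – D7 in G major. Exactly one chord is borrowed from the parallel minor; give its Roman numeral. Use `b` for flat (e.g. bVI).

bIIImaj7

G major has the diatonic set G, Am, Bm, C, D, Em, F#dim. G, Cmaj7, Am7 and D7 all belong to that set. Bbmaj7 (Bb–D–F–A) is not: scale degree 3 in G major carries Bm (iii). In G minor the chord on that degree is Bbmaj7, so here it functions as bIIImaj7, borrowed from the parallel minor.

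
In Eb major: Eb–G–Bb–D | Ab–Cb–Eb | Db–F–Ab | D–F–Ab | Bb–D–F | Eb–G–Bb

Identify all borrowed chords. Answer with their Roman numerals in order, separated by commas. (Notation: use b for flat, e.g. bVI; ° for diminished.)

Eb major has the diatonic set Eb, Fm, Gm, Ab, Bb, Cm, Ddim. Eb–G–Bb–D = Ebmaj7, D–F–Ab = Ddim, Bb–D–F = Bb and Eb–G–Bb = Eb all belong to that set. But Ab–Cb–Eb is foreign: the diatonic IV on degree 4 is Ab, whereas Abm comes from Eb minor. It is labeled iv. Db–F–Ab is not: scale degree 7 in Eb major carries Ddim (vii°). In Eb minor the chord on that degree is Db, so here it functions as bVII, borrowed from the parallel minor.

iv, bVII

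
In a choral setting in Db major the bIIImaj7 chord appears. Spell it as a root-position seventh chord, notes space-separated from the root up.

Fb Ab Cb Eb

bIIImaj7 is built on the lowered scale degree 3. In Db major degree 3 is F; lowered it becomes Fb. Building the major-seventh chord from the parallel minor on Fb: Fb–Ab–Cb–Eb.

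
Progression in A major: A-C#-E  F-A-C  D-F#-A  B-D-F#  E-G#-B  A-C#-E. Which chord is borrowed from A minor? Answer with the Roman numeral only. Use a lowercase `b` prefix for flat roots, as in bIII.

bVI

In A major the diatonic chords are A, Bm, C#m, D, E, F#m, G#dim. A–C#–E = A, D–F#–A = D, B–D–F# = Bm and E–G#–B = E are all diatonic. F–A–C doesn't fit — on degree 6 A major would have F#m (vi). F is the degree-6 chord of A minor, so it is the borrowed bVI.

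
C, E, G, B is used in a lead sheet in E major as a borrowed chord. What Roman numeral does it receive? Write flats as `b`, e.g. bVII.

bVImaj7

C is the lowered form of scale degree 6 in E major (the diatonic degree 6 is C#). Diatonically E major has C#m (vi) on that degree; C–E–G–B is instead the major-seventh chord native to E minor, so it takes the label bVImaj7.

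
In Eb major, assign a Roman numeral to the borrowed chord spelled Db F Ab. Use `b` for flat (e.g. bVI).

The root Db is the lowered 7th scale degree — diatonically Eb major has D there. Db–F–Ab is a major chord — the form found in Eb minor, not the diatonic vii° (Ddim). Borrowed into Eb major it is written bVII.

bVII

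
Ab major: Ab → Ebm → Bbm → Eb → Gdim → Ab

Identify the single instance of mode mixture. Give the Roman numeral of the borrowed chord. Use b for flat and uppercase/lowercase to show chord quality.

Ab major has the diatonic set Ab, Bbm, Cm, Db, Eb, Fm, Gdim. Of the given chords, Ab, Bbm, Eb and Gdim are diatonic. But Ebm (Eb–Gb–Bb) is foreign: the diatonic V on degree 5 is Eb, whereas Ebm comes from Ab minor. It is labeled v.

v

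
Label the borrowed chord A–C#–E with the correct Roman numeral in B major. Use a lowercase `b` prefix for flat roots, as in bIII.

A is the lowered form of scale degree 7 in B major (the diatonic degree 7 is A#). A–C#–E is a major chord — the form found in B minor, not the diatonic vii° (A#dim). Borrowed into B major it is written bVII.

bVII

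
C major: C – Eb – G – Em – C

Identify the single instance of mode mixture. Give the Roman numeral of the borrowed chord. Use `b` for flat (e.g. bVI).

In C major the diatonic chords are C, Dm, Em, F, G, Am, Bdim. C, G and Em all belong to that set. But Eb (Eb–G–Bb) is foreign: the diatonic iii on degree 3 is Em, whereas Eb comes from C minor. It is labeled bIII.

bIII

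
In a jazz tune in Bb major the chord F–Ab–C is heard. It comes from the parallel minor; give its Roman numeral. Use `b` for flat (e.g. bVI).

v

The root F is the diatonic 5th degree of Bb major; the borrowing shows in the chord quality. F–Ab–C is a minor chord — the form found in Bb minor, not the diatonic V (F). Borrowed into Bb major it is written v.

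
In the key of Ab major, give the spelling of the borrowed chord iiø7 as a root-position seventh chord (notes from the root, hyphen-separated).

iiø7 is built on scale degree 2, which is Bb in both Ab major and its parallel. In Ab minor the chord on Bb is Bb–Db–Fb–Ab.

Bb-Db-Fb-Ab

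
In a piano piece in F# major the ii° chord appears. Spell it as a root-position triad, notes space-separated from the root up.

G# B D

The root, G#, is scale degree 2 — the same note in F# major and F# minor; only the chord quality changes. Stacking thirds in F# minor on G# gives G#–B–D.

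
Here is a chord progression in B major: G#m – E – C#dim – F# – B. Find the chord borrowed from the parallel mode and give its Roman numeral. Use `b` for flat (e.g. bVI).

In B major the diatonic chords are B, C#m, D#m, E, F#, G#m, A#dim. G#m, E, F# and B all belong to that set. But C#dim (C#–E–G) is foreign: the diatonic ii on degree 2 is C#m, whereas C#dim comes from B minor. It is labeled ii°.

ii°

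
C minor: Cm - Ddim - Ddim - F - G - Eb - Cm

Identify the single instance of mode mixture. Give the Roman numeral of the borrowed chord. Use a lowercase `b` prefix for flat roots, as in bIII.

The diatonic triads in C minor (with V from harmonic minor) are Cm, Ddim, Eb, Fm, G, Ab, Bb. Cm, Ddim, G and Eb all belong to that set. F (F–A–C) doesn't fit — on degree 4 C minor would have Fm (iv). F is the degree-4 chord of C major, so it is the borrowed IV.

IV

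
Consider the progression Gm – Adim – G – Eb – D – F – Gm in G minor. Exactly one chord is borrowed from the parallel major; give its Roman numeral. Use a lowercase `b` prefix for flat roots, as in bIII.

In G minor (with V from harmonic minor) the diatonic chords are Gm, Adim, Bb, Cm, D, Eb, F. Gm, Adim, Eb, D and F are all diatonic. But G (G–B–D) is foreign: the diatonic i on degree 1 is Gm, whereas G comes from G major. It is labeled I.

I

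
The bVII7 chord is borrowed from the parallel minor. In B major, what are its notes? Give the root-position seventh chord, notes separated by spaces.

Scale degree 7 in B major is A#. bVII7 uses the lowered form, A, taken from B minor. Stacking thirds in B minor on A gives A–C#–E–G.

A C# E G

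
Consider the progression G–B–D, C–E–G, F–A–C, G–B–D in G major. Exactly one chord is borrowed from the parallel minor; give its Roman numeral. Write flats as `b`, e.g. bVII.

G major has the diatonic set G, Am, Bm, C, D, Em, F#dim. G–B–D = G and C–E–G = C are both diatonic. F–A–C doesn't fit — on degree 7 G major would have F#dim (vii°). F is the degree-7 chord of G minor, so it is the borrowed bVII.

bVII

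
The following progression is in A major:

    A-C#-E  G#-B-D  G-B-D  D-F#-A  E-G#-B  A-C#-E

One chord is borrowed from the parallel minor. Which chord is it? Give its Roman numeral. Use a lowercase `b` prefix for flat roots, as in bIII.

bVII

A major has the diatonic set A, Bm, C#m, D, E, F#m, G#dim. A–C#–E = A, G#–B–D = G#dim, D–F#–A = D and E–G#–B = E are all diatonic. G–B–D is not: scale degree 7 in A major carries G#dim (vii°). In A minor the chord on that degree is G, so here it functions as bVII, borrowed from the parallel minor.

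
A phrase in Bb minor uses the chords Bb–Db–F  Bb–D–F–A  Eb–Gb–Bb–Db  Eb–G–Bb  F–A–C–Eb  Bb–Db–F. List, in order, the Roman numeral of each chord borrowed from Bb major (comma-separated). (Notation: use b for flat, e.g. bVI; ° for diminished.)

Bb minor has the diatonic set Bbm, Cdim, Db, Ebm, F, Gb, Ab (with V from harmonic minor). Bb–Db–F = Bbm, Eb–Gb–Bb–Db = Ebm7 and F–A–C–Eb = F7 are all diatonic. Bb–D–F–A doesn't fit — on degree 1 Bb minor would have Bbm (i). Bbmaj7 is the degree-1 chord of Bb major, so it is the borrowed Imaj7. Eb–G–Bb is not: scale degree 4 in Bb minor carries Ebm (iv). In Bb major the chord on that degree is Eb, so here it functions as IV, borrowed from the parallel major.

Imaj7, IV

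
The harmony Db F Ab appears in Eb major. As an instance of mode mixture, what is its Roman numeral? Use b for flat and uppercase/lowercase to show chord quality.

Db is the lowered form of scale degree 7 in Eb major (the diatonic degree 7 is D). Diatonically Eb major has Ddim (vii°) on that degree; Db–F–Ab is instead the major chord native to Eb minor, so it takes the label bVII.

bVII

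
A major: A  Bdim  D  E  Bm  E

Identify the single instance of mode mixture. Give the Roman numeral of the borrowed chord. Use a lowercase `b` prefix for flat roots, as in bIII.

The diatonic triads in A major are A, Bm, C#m, D, E, F#m, G#dim. A, D, E and Bm are all diatonic. But Bdim (B–D–F) is foreign: the diatonic ii on degree 2 is Bm, whereas Bdim comes from A minor. It is labeled ii°.

ii°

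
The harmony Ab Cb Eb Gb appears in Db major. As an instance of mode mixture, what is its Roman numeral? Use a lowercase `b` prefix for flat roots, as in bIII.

v7

Ab is scale degree 5 in Db major. Ab–Cb–Eb–Gb is a minor-seventh chord — the form found in Db minor, not the diatonic V (Ab). Borrowed into Db major it is written v7.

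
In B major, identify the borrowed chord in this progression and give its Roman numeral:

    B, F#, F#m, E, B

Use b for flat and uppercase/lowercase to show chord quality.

In B major the diatonic chords are B, C#m, D#m, E, F#, G#m, A#dim. B, F# and E all belong to that set. But F#m (F#–A–C#) is foreign: the diatonic V on degree 5 is F#, whereas F#m comes from B minor. It is labeled v.

v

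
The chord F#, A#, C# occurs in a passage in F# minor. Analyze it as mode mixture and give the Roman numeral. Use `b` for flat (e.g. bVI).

I

F# is scale degree 1 in F# minor. F#–A#–C# is a major chord — the form found in F# major, not the diatonic i (F#m). Borrowed into F# minor it is written I.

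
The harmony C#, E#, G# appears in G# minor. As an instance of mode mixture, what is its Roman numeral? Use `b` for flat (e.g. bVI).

C# is scale degree 4 in G# minor. The diatonic chord on degree 4 would be C#m (iv), but C#–E#–G# is the major chord from G# major. As a borrowed chord it is labeled IV.

IV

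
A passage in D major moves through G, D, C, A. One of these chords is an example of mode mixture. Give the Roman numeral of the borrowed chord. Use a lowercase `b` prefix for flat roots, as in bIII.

In D major the diatonic chords are D, Em, F#m, G, A, Bm, C#dim. G, D and A are all diatonic. C (C–E–G) doesn't fit — on degree 7 D major would have C#dim (vii°). C is the degree-7 chord of D minor, so it is the borrowed bVII.

bVII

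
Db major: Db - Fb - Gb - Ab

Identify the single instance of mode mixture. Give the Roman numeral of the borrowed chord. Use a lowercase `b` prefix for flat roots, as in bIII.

Db major has the diatonic set Db, Ebm, Fm, Gb, Ab, Bbm, Cdim. Db, Gb and Ab are all diatonic. Fb (Fb–Ab–Cb) doesn't fit — on degree 3 Db major would have Fm (iii). Fb is the degree-3 chord of Db minor, so it is the borrowed bIII.

bIII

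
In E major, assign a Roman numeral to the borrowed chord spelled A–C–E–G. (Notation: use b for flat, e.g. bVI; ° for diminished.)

iv7

A is scale degree 4 in E major. Diatonically E major has A (IV) on that degree; A–C–E–G is instead the minor-seventh chord native to E minor, so it takes the label iv7.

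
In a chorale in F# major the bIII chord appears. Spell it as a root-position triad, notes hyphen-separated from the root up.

A-C#-E

bIII is built on the lowered scale degree 3. In F# major degree 3 is A#; lowered it becomes A. In F# minor the chord on A is A–C#–E.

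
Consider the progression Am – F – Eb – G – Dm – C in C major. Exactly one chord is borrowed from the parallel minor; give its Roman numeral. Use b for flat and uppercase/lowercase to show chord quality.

In C major the diatonic chords are C, Dm, Em, F, G, Am, Bdim. Am, F, G, Dm and C all belong to that set. But Eb (Eb–G–Bb) is foreign: the diatonic iii on degree 3 is Em, whereas Eb comes from C minor. It is labeled bIII.

bIII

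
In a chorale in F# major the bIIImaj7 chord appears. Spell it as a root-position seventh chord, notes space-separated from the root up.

A C# E G#

Scale degree 3 in F# major is A#. bIIImaj7 uses the lowered form, A, taken from F# minor. Stacking thirds in F# minor on A gives A–C#–E–G#.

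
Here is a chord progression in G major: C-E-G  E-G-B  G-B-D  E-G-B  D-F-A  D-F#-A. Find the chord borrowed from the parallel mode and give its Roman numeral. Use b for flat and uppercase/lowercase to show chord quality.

v

G major has the diatonic set G, Am, Bm, C, D, Em, F#dim. C–E–G = C, E–G–B = Em, G–B–D = G and D–F#–A = D all belong to that set. D–F–A doesn't fit — on degree 5 G major would have D (V). Dm is the degree-5 chord of G minor, so it is the borrowed v.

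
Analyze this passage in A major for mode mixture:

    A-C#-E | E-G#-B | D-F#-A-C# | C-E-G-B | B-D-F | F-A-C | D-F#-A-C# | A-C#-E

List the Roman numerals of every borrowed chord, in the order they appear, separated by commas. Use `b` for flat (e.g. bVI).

A major has the diatonic set A, Bm, C#m, D, E, F#m, G#dim. A–C#–E = A, E–G#–B = E and D–F#–A–C# = Dmaj7 are all diatonic. But C–E–G–B is foreign: the diatonic iii on degree 3 is C#m, whereas Cmaj7 comes from A minor. It is labeled bIIImaj7. But B–D–F is foreign: the diatonic ii on degree 2 is Bm, whereas Bdim comes from A minor. It is labeled ii°. F–A–C doesn't fit — on degree 6 A major would have F#m (vi). F is the degree-6 chord of A minor, so it is the borrowed bVI.

bIIImaj7, ii°, bVI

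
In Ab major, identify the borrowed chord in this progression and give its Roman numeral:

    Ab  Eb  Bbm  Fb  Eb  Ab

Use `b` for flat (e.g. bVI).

bVI

In Ab major the diatonic chords are Ab, Bbm, Cm, Db, Eb, Fm, Gdim. Ab, Eb and Bbm are all diatonic. But Fb (Fb–Ab–Cb) is foreign: the diatonic vi on degree 6 is Fm, whereas Fb comes from Ab minor. It is labeled bVI.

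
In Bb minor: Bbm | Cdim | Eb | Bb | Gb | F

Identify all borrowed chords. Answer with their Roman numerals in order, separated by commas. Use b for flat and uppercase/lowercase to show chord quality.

IV, I

In Bb minor (with V from harmonic minor) the diatonic chords are Bbm, Cdim, Db, Ebm, F, Gb, Ab. Bbm, Cdim, Gb and F all belong to that set. Eb (Eb–G–Bb) doesn't fit — on degree 4 Bb minor would have Ebm (iv). Eb is the degree-4 chord of Bb major, so it is the borrowed IV. Bb (Bb–D–F) doesn't fit — on degree 1 Bb minor would have Bbm (i). Bb is the degree-1 chord of Bb major, so it is the borrowed I.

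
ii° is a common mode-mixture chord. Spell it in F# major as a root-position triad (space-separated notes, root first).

The root, G#, is scale degree 2 — the same note in F# major and F# minor; only the chord quality changes. Stacking thirds in F# minor on G# gives G#–B–D.

G# B D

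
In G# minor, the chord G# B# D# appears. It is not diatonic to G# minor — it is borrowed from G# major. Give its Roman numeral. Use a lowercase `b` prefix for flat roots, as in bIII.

G# is scale degree 1 in G# minor. G#–B#–D# is a major chord — the form found in G# major, not the diatonic i (G#m). Borrowed into G# minor it is written I.

I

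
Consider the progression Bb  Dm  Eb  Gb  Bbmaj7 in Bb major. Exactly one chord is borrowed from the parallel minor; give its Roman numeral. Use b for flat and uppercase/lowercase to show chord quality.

Bb major has the diatonic set Bb, Cm, Dm, Eb, F, Gm, Adim. Of the given chords, Bb, Dm, Eb and Bbmaj7 are diatonic. Gb (Gb–Bb–Db) doesn't fit — on degree 6 Bb major would have Gm (vi). Gb is the degree-6 chord of Bb minor, so it is the borrowed bVI.

bVI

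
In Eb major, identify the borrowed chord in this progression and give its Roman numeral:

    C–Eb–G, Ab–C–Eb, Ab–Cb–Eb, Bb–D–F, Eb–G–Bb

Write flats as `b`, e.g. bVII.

In Eb major the diatonic chords are Eb, Fm, Gm, Ab, Bb, Cm, Ddim. Of the given chords, C–Eb–G = Cm, Ab–C–Eb = Ab, Bb–D–F = Bb and Eb–G–Bb = Eb are diatonic. But Ab–Cb–Eb is foreign: the diatonic IV on degree 4 is Ab, whereas Abm comes from Eb minor. It is labeled iv.

iv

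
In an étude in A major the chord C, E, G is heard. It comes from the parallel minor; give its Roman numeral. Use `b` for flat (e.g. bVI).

C is the lowered form of scale degree 3 in A major (the diatonic degree 3 is C#). Diatonically A major has C#m (iii) on that degree; C–E–G is instead the major chord native to A minor, so it takes the label bIII.

bIII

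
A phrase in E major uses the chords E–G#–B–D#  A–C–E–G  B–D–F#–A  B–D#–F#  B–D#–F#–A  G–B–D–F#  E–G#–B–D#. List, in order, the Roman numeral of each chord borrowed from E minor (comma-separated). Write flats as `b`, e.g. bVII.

In E major the diatonic chords are E, F#m, G#m, A, B, C#m, D#dim. E–G#–B–D# = Emaj7, B–D#–F# = B and B–D#–F#–A = B7 are all diatonic. But A–C–E–G is foreign: the diatonic IV on degree 4 is A, whereas Am7 comes from E minor. It is labeled iv7. But B–D–F#–A is foreign: the diatonic V on degree 5 is B, whereas Bm7 comes from E minor. It is labeled v7. But G–B–D–F# is foreign: the diatonic iii on degree 3 is G#m, whereas Gmaj7 comes from E minor. It is labeled bIIImaj7.

iv7, v7, bIIImaj7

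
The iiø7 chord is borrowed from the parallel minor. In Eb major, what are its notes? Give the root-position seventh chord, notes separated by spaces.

F Ab Cb Eb

iiø7 is built on scale degree 2, which is F in both Eb major and its parallel. In Eb minor the chord on F is F–Ab–Cb–Eb.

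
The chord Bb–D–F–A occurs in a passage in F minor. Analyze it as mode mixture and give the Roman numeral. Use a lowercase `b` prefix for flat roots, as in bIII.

IVmaj7

The root Bb is the diatonic 4th degree of F minor; the borrowing shows in the chord quality. Diatonically F minor has Bbm (iv) on that degree; Bb–D–F–A is instead the major-seventh chord native to F major, so it takes the label IVmaj7.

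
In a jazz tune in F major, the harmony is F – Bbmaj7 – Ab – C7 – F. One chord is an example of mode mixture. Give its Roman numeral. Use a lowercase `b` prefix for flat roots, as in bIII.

In F major the diatonic chords are F, Gm, Am, Bb, C, Dm, Edim. Of the given chords, F, Bbmaj7 and C7 are diatonic. Ab (Ab–C–Eb) is not: scale degree 3 in F major carries Am (iii). In F minor the chord on that degree is Ab, so here it functions as bIII, borrowed from the parallel minor.

bIII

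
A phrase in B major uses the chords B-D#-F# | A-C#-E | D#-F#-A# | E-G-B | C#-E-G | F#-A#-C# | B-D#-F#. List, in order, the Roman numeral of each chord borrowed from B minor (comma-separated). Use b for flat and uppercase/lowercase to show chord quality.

The diatonic triads in B major are B, C#m, D#m, E, F#, G#m, A#dim. Of the given chords, B–D#–F# = B, D#–F#–A# = D#m and F#–A#–C# = F# are diatonic. But A–C#–E is foreign: the diatonic vii° on degree 7 is A#dim, whereas A comes from B minor. It is labeled bVII. But E–G–B is foreign: the diatonic IV on degree 4 is E, whereas Em comes from B minor. It is labeled iv. C#–E–G is not: scale degree 2 in B major carries C#m (ii). In B minor the chord on that degree is C#dim, so here it functions as ii°, borrowed from the parallel minor.

bVII, iv, ii°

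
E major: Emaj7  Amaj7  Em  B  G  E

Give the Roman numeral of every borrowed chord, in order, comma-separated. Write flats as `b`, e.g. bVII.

i, bIII

The diatonic triads in E major are E, F#m, G#m, A, B, C#m, D#dim. Of the given chords, Emaj7, Amaj7, B and E are diatonic. Em (E–G–B) is not: scale degree 1 in E major carries E (I). In E minor the chord on that degree is Em, so here it functions as i, borrowed from the parallel minor. G (G–B–D) doesn't fit — on degree 3 E major would have G#m (iii). G is the degree-3 chord of E minor, so it is the borrowed bIII.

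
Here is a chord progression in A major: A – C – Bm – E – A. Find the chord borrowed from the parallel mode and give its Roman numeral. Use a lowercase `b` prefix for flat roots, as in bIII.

bIII

The diatonic triads in A major are A, Bm, C#m, D, E, F#m, G#dim. A, Bm and E all belong to that set. C (C–E–G) is not: scale degree 3 in A major carries C#m (iii). In A minor the chord on that degree is C, so here it functions as bIII, borrowed from the parallel minor.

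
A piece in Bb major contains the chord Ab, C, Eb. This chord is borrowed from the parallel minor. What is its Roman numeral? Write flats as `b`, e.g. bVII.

The root Ab is the lowered 7th scale degree — diatonically Bb major has A there. The diatonic chord on degree 7 would be Adim (vii°), but Ab–C–Eb is the major chord from Bb minor. As a borrowed chord it is labeled bVII.

bVII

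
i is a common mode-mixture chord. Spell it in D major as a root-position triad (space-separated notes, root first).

D F A

The root, D, is scale degree 1 — the same note in D major and D minor; only the chord quality changes. Building the minor chord from the parallel minor on D: D–F–A.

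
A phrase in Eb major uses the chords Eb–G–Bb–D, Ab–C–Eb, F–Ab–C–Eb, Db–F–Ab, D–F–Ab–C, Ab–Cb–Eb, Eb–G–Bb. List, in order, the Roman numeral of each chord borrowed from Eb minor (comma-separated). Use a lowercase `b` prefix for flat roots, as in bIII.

In Eb major the diatonic chords are Eb, Fm, Gm, Ab, Bb, Cm, Ddim. Eb–G–Bb–D = Ebmaj7, Ab–C–Eb = Ab, F–Ab–C–Eb = Fm7, D–F–Ab–C = Dm7b5 and Eb–G–Bb = Eb all belong to that set. Db–F–Ab doesn't fit — on degree 7 Eb major would have Ddim (vii°). Db is the degree-7 chord of Eb minor, so it is the borrowed bVII. Ab–Cb–Eb doesn't fit — on degree 4 Eb major would have Ab (IV). Abm is the degree-4 chord of Eb minor, so it is the borrowed iv.

bVII, iv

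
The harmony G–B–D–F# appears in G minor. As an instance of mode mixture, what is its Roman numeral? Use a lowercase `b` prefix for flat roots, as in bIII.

Imaj7

G is scale degree 1 in G minor. G–B–D–F# is a major-seventh chord — the form found in G major, not the diatonic i (Gm). Borrowed into G minor it is written Imaj7.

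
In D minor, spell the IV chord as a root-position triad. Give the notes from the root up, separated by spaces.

G B D

IV is built on scale degree 4, which is G in both D minor and its parallel. In D major the chord on G is G–B–D.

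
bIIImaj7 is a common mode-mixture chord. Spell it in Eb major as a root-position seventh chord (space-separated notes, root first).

bIIImaj7 is built on the lowered scale degree 3. In Eb major degree 3 is G; lowered it becomes Gb. In Eb minor the chord on Gb is Gb–Bb–Db–F.

Gb Bb Db F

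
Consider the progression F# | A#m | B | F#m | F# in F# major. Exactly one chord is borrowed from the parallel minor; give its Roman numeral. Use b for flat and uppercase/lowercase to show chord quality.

The diatonic triads in F# major are F#, G#m, A#m, B, C#, D#m, E#dim. F#, A#m and B all belong to that set. F#m (F#–A–C#) doesn't fit — on degree 1 F# major would have F# (I). F#m is the degree-1 chord of F# minor, so it is the borrowed i.

i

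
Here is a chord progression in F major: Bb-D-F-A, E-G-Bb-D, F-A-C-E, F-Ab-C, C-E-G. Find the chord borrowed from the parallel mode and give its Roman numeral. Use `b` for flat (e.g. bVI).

In F major the diatonic chords are F, Gm, Am, Bb, C, Dm, Edim. Bb–D–F–A = Bbmaj7, E–G–Bb–D = Em7b5, F–A–C–E = Fmaj7 and C–E–G = C are all diatonic. But F–Ab–C is foreign: the diatonic I on degree 1 is F, whereas Fm comes from F minor. It is labeled i.

i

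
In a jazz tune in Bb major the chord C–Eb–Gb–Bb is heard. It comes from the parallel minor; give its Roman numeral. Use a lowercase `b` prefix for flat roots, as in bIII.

iiø7

The root C is the diatonic 2nd degree of Bb major; the borrowing shows in the chord quality. C–Eb–Gb–Bb is a half-diminished-seventh chord — the form found in Bb minor, not the diatonic ii (Cm). Borrowed into Bb major it is written iiø7.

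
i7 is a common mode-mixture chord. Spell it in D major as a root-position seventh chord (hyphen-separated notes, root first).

The root, D, is scale degree 1 — the same note in D major and D minor; only the chord quality changes. Building the minor-seventh chord from the parallel minor on D: D–F–A–C.

D-F-A-C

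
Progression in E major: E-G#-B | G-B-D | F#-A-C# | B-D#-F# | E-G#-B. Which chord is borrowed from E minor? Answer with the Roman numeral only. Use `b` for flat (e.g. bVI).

bIII

The diatonic triads in E major are E, F#m, G#m, A, B, C#m, D#dim. E–G#–B = E, F#–A–C# = F#m and B–D#–F# = B all belong to that set. G–B–D doesn't fit — on degree 3 E major would have G#m (iii). G is the degree-3 chord of E minor, so it is the borrowed bIII.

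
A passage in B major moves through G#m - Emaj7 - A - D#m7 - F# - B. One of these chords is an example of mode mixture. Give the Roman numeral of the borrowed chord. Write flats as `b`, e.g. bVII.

B major has the diatonic set B, C#m, D#m, E, F#, G#m, A#dim. Of the given chords, G#m, Emaj7, D#m7, F# and B are diatonic. A (A–C#–E) doesn't fit — on degree 7 B major would have A#dim (vii°). A is the degree-7 chord of B minor, so it is the borrowed bVII.

bVII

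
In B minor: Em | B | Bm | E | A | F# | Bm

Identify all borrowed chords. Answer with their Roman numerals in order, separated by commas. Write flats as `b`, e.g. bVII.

The diatonic triads in B minor (with V from harmonic minor) are Bm, C#dim, D, Em, F#, G, A. Of the given chords, Em, Bm, A and F# are diatonic. B (B–D#–F#) is not: scale degree 1 in B minor carries Bm (i). In B major the chord on that degree is B, so here it functions as I, borrowed from the parallel major. E (E–G#–B) is not: scale degree 4 in B minor carries Em (iv). In B major the chord on that degree is E, so here it functions as IV, borrowed from the parallel major.

I, IV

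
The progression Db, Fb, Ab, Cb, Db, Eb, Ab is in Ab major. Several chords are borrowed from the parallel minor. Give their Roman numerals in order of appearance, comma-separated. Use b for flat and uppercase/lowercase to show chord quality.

bVI, bIII

Ab major has the diatonic set Ab, Bbm, Cm, Db, Eb, Fm, Gdim. Db, Ab and Eb are all diatonic. Fb (Fb–Ab–Cb) doesn't fit — on degree 6 Ab major would have Fm (vi). Fb is the degree-6 chord of Ab minor, so it is the borrowed bVI. But Cb (Cb–Eb–Gb) is foreign: the diatonic iii on degree 3 is Cm, whereas Cb comes from Ab minor. It is labeled bIII.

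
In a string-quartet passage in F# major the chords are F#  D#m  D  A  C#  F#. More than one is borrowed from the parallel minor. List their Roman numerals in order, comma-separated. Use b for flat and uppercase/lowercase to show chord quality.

bVI, bIII

In F# major the diatonic chords are F#, G#m, A#m, B, C#, D#m, E#dim. Of the given chords, F#, D#m and C# are diatonic. D (D–F#–A) is not: scale degree 6 in F# major carries D#m (vi). In F# minor the chord on that degree is D, so here it functions as bVI, borrowed from the parallel minor. A (A–C#–E) is not: scale degree 3 in F# major carries A#m (iii). In F# minor the chord on that degree is A, so here it functions as bIII, borrowed from the parallel minor.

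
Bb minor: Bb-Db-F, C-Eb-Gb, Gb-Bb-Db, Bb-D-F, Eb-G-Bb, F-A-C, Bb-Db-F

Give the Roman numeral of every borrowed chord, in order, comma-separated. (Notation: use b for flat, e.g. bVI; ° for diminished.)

The diatonic triads in Bb minor (with V from harmonic minor) are Bbm, Cdim, Db, Ebm, F, Gb, Ab. Of the given chords, Bb–Db–F = Bbm, C–Eb–Gb = Cdim, Gb–Bb–Db = Gb and F–A–C = F are diatonic. Bb–D–F doesn't fit — on degree 1 Bb minor would have Bbm (i). Bb is the degree-1 chord of Bb major, so it is the borrowed I. Eb–G–Bb is not: scale degree 4 in Bb minor carries Ebm (iv). In Bb major the chord on that degree is Eb, so here it functions as IV, borrowed from the parallel major.

I, IV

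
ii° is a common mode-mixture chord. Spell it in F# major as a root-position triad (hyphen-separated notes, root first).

G#-B-D

The root, G#, is scale degree 2 — the same note in F# major and F# minor; only the chord quality changes. Building the diminished chord from the parallel minor on G#: G#–B–D.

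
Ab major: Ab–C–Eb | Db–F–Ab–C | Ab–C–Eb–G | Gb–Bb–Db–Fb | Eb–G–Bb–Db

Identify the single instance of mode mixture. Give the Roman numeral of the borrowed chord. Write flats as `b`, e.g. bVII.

bVII7

The diatonic triads in Ab major are Ab, Bbm, Cm, Db, Eb, Fm, Gdim. Ab–C–Eb = Ab, Db–F–Ab–C = Dbmaj7, Ab–C–Eb–G = Abmaj7 and Eb–G–Bb–Db = Eb7 are all diatonic. Gb–Bb–Db–Fb doesn't fit — on degree 7 Ab major would have Gdim (vii°). Gb7 is the degree-7 chord of Ab minor, so it is the borrowed bVII7.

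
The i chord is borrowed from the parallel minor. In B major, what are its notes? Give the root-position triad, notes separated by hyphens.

B-D-F#

The root, B, is scale degree 1 — the same note in B major and B minor; only the chord quality changes. Stacking thirds in B minor on B gives B–D–F#.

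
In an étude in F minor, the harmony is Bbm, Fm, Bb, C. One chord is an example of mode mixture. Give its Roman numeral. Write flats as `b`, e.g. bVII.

IV

F minor has the diatonic set Fm, Gdim, Ab, Bbm, C, Db, Eb (with V from harmonic minor). Of the given chords, Bbm, Fm and C are diatonic. Bb (Bb–D–F) is not: scale degree 4 in F minor carries Bbm (iv). In F major the chord on that degree is Bb, so here it functions as IV, borrowed from the parallel major.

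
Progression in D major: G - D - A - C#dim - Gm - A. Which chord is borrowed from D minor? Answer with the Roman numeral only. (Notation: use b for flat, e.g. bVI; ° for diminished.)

The diatonic triads in D major are D, Em, F#m, G, A, Bm, C#dim. G, D, A and C#dim are all diatonic. Gm (G–Bb–D) is not: scale degree 4 in D major carries G (IV). In D minor the chord on that degree is Gm, so here it functions as iv, borrowed from the parallel minor.

iv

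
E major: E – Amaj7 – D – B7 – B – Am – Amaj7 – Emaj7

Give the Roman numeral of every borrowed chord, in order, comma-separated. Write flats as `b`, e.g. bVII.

bVII, iv

The diatonic triads in E major are E, F#m, G#m, A, B, C#m, D#dim. E, Amaj7, B7, B and Emaj7 all belong to that set. But D (D–F#–A) is foreign: the diatonic vii° on degree 7 is D#dim, whereas D comes from E minor. It is labeled bVII. But Am (A–C–E) is foreign: the diatonic IV on degree 4 is A, whereas Am comes from E minor. It is labeled iv.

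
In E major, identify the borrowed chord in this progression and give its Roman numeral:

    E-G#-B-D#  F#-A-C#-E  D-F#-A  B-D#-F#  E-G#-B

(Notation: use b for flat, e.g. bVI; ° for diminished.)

bVII

The diatonic triads in E major are E, F#m, G#m, A, B, C#m, D#dim. E–G#–B–D# = Emaj7, F#–A–C#–E = F#m7, B–D#–F# = B and E–G#–B = E are all diatonic. D–F#–A is not: scale degree 7 in E major carries D#dim (vii°). In E minor the chord on that degree is D, so here it functions as bVII, borrowed from the parallel minor.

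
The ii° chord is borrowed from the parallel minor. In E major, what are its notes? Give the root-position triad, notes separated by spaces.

F# A C

The root, F#, is scale degree 2 — the same note in E major and E minor; only the chord quality changes. Stacking thirds in E minor on F# gives F#–A–C.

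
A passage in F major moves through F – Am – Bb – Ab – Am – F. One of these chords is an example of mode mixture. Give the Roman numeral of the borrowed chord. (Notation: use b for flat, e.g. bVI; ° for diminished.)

bIII

The diatonic triads in F major are F, Gm, Am, Bb, C, Dm, Edim. Of the given chords, F, Am and Bb are diatonic. But Ab (Ab–C–Eb) is foreign: the diatonic iii on degree 3 is Am, whereas Ab comes from F minor. It is labeled bIII.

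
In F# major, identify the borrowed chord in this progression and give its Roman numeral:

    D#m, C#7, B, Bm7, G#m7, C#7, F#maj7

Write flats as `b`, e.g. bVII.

F# major has the diatonic set F#, G#m, A#m, B, C#, D#m, E#dim. Of the given chords, D#m, C#7, B, G#m7 and F#maj7 are diatonic. But Bm7 (B–D–F#–A) is foreign: the diatonic IV on degree 4 is B, whereas Bm7 comes from F# minor. It is labeled iv7.

iv7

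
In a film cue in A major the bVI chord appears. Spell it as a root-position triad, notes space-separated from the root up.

bVI is built on the lowered scale degree 6. In A major degree 6 is F#; lowered it becomes F. In A minor the chord on F is F–A–C.

F A C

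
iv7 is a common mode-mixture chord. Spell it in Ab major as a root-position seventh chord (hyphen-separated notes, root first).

iv7 is built on scale degree 4, which is Db in both Ab major and its parallel. In Ab minor the chord on Db is Db–Fb–Ab–Cb.

Db-Fb-Ab-Cb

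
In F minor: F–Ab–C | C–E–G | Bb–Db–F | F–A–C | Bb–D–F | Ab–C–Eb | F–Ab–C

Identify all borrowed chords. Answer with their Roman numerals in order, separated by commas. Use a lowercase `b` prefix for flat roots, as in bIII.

I, IV

The diatonic triads in F minor (with V from harmonic minor) are Fm, Gdim, Ab, Bbm, C, Db, Eb. Of the given chords, F–Ab–C = Fm, C–E–G = C, Bb–Db–F = Bbm and Ab–C–Eb = Ab are diatonic. F–A–C doesn't fit — on degree 1 F minor would have Fm (i). F is the degree-1 chord of F major, so it is the borrowed I. But Bb–D–F is foreign: the diatonic iv on degree 4 is Bbm, whereas Bb comes from F major. It is labeled IV.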